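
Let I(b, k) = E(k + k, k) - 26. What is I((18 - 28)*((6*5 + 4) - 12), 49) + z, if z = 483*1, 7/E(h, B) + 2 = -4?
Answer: 2735/6 ≈ 455.83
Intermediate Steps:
E(h, B) = -7/6 (E(h, B) = 7/(-2 - 4) = 7/(-6) = 7*(-1/6) = -7/6)
z = 483
I(b, k) = -163/6 (I(b, k) = -7/6 - 26 = -163/6)
I((18 - 28)*((6*5 + 4) - 12), 49) + z = -163/6 + 483 = 2735/6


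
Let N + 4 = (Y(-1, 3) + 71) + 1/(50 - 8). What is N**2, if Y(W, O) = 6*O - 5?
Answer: 11296321/1764 ≈ 6403.8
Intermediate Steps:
Y(W, O) = -5 + 6*O
N = 3361/42 (N = -4 + (((-5 + 6*3) + 71) + 1/(50 - 8)) = -4 + (((-5 + 18) + 71) + 1/42) = -4 + ((13 + 71) + 1/42) = -4 + (84 + 1/42) = -4 + 3529/42 = 3361/42 ≈ 80.024)
N**2 = (3361/42)**2 = 11296321/1764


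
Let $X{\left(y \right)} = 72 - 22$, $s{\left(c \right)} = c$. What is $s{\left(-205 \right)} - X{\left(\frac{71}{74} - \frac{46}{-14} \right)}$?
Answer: $-255$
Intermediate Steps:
$X{\left(y \right)} = 50$ ($X{\left(y \right)} = 72 - 22 = 50$)
$s{\left(-205 \right)} - X{\left(\frac{71}{74} - \frac{46}{-14} \right)} = -205 - 50 = -255$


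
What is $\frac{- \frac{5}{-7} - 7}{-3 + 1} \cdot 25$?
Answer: $\frac{550}{7} \approx 78.571$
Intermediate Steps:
$\frac{- \frac{5}{-7} - 7}{-3 + 1} \cdot 25 = \frac{\left(-5\right) \left(- \frac{1}{7}\right) - 7}{-2} \cdot 25 = \left(\frac{5}{7} - 7\right) \left(- \frac{1}{2}\right) 25 = \left(- \frac{44}{7}\right) \left(- \frac{1}{2}\right) 25 = \frac{22}{7} \cdot 25 = \frac{550}{7}$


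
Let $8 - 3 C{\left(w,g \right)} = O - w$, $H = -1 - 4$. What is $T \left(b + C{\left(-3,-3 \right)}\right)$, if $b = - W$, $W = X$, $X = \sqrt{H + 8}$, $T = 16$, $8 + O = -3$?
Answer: $\frac{256}{3} - 16 \sqrt{3} \approx 57.621$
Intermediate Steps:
$O = -11$ ($O = -8 - 3 = -11$)
$H = -5$
$X = \sqrt{3}$ ($X = \sqrt{-5 + 8} = \sqrt{3} \approx 1.732$)
$W = \sqrt{3} \approx 1.732$
$C{\left(w,g \right)} = \frac{19}{3} + \frac{w}{3}$ ($C{\left(w,g \right)} = \frac{8}{3} - \frac{-11 - w}{3} = \frac{8}{3} + \left(\frac{11}{3} + \frac{w}{3}\right) = \frac{19}{3} + \frac{w}{3}$)
$b = - \sqrt{3} \approx -1.732$
$T \left(b + C{\left(-3,-3 \right)}\right) = 16 \left(- \sqrt{3} + \left(\frac{19}{3} + \frac{1}{3} \left(-3\right)\right)\right) = 16 \left(- \sqrt{3} + \left(\frac{19}{3} - 1\right)\right) = 16 \left(- \sqrt{3} + \frac{16}{3}\right) = 16 \left(\frac{16}{3} - \sqrt{3}\right) = \frac{256}{3} - 16 \sqrt{3}$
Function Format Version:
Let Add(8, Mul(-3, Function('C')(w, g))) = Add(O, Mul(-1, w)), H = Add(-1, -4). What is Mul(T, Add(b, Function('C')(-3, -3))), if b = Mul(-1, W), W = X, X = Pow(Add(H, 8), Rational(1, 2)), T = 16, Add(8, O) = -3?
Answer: Add(Rational(256, 3), Mul(-16, Pow(3, Rational(1, 2)))) ≈ 57.621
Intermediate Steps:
O = -11 (O = Add(-8, -3) = -11)
H = -5
X = Pow(3, Rational(1, 2)) (X = Pow(Add(-5, 8), Rational(1, 2)) = Pow(3, Rational(1, 2)) ≈ 1.7320)
W = Pow(3, Rational(1, 2)) ≈ 1.7320
Function('C')(w, g) = Add(Rational(19, 3), Mul(Rational(1, 3), w)) (Function('C')(w, g) = Add(Rational(8, 3), Mul(Rational(-1, 3), Add(-11, Mul(-1, w)))) = Add(Rational(8, 3), Add(Rational(11, 3), Mul(Rational(1, 3), w))) = Add(Rational(19, 3), Mul(Rational(1, 3), w)))
b = Mul(-1, Pow(3, Rational(1, 2))) ≈ -1.7320
Mul(T, Add(b, Function('C')(-3, -3))) = Mul(16, Add(Mul(-1, Pow(3, Rational(1, 2))), Add(Rational(19, 3), Mul(Rational(1, 3), -3)))) = Mul(16, Add(Mul(-1, Pow(3, Rational(1, 2))), Add(Rational(19, 3), -1))) = Mul(16, Add(Mul(-1, Pow(3, Rational(1, 2))), Rational(16, 3))) = Mul(16, Add(Rational(16, 3), Mul(-1, Pow(3, Rational(1, 2))))) = Add(Rational(256, 3), Mul(-16, Pow(3, Rational(1, 2))))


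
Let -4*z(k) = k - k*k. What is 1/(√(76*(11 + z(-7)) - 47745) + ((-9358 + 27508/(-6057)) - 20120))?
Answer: -1081633341978/31890981843598921 - 36687249*I*√45845/31890981843598921 ≈ -3.3917e-5 - 2.4632e-7*I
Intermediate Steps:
z(k) = -k/4 + k²/4 (z(k) = -(k - k*k)/4 = -(k - k²)/4 = -k/4 + k²/4)
1/(√(76*(11 + z(-7)) - 47745) + ((-9358 + 27508/(-6057)) - 20120)) = 1/(√(76*(11 + (¼)*(-7)*(-1 - 7)) - 47745) + ((-9358 + 27508/(-6057)) - 20120)) = 1/(√(76*(11 + (¼)*(-7)*(-8)) - 47745) + ((-9358 + 27508*(-1/6057)) - 20120)) = 1/(√(76*(11 + 14) - 47745) + ((-9358 - 27508/6057) - 20120)) = 1/(√(76*25 - 47745) + (-56708914/6057 - 20120)) = 1/(√(1900 - 47745) - 178575754/6057) = 1/(√(-45845) - 178575754/6057) = 1/(I*√45845 - 178575754/6057) = 1/(-178575754/6057 + I*√45845)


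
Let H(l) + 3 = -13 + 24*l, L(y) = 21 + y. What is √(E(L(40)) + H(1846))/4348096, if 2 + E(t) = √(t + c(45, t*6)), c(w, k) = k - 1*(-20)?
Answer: √(44286 + √447)/4348096 ≈ 4.8410e-5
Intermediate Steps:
H(l) = -16 + 24*l (H(l) = -3 + (-13 + 24*l) = -16 + 24*l)
c(w, k) = 20 + k (c(w, k) = k + 20 = 20 + k)
E(t) = -2 + √(20 + 7*t) (E(t) = -2 + √(t + (20 + t*6)) = -2 + √(t + (20 + 6*t)) = -2 + √(20 + 7*t))
√(E(L(40)) + H(1846))/4348096 = √((-2 + √(20 + 7*(21 + 40))) + (-16 + 24*1846))/4348096 = √((-2 + √(20 + 7*61)) + (-16 + 44304))*(1/4348096) = √((-2 + √(20 + 427)) + 44288)*(1/4348096) = √((-2 + √447) + 44288)*(1/4348096) = √(44286 + √447)*(1/4348096) = √(44286 + √447)/4348096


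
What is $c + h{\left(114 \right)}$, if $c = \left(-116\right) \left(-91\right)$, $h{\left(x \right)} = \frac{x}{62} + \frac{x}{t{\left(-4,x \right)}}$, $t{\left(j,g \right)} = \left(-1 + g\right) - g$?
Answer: $\frac{323759}{31} \approx 10444.0$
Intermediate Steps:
$t{\left(j,g \right)} = -1$
$h{\left(x \right)} = - \frac{61 x}{62}$ ($h{\left(x \right)} = \frac{x}{62} + \frac{x}{-1} = x \frac{1}{62} + x \left(-1\right) = \frac{x}{62} - x = - \frac{61 x}{62}$)
$c = 10556$
$c + h{\left(114 \right)} = 10556 - \frac{3477}{31} = \frac{323759}{31}$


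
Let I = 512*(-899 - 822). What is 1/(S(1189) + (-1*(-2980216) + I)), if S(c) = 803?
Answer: 1/2099867 ≈ 4.7622e-7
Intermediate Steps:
I = -881152 (I = 512*(-1721) = -881152)
1/(S(1189) + (-1*(-2980216) + I)) = 1/(803 + (-1*(-2980216) - 881152)) = 1/(803 + (2980216 - 881152)) = 1/(803 + 2099064) = 1/2099867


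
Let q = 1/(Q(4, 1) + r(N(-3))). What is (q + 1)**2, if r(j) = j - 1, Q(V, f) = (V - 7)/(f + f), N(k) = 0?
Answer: 9/25 ≈ 0.36000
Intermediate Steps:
Q(V, f) = (-7 + V)/(2*f) (Q(V, f) = (-7 + V)/((2*f)) = (-7 + V)*(1/(2*f)) = (-7 + V)/(2*f))
r(j) = -1 + j
q = -2/5 (q = 1/((1/2)*(-7 + 4)/1 + (-1 + 0)) = 1/((1/2)*1*(-3) - 1) = 1/(-3/2 - 1) = 1/(-5/2) = -2/5 ≈ -0.40000)
(q + 1)**2 = (-2/5 + 1)**2 = (3/5)**2 = 9/25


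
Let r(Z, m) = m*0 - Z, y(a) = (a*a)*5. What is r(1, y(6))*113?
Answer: -113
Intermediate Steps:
y(a) = 5*a² (y(a) = a²*5 = 5*a²)
r(Z, m) = -Z (r(Z, m) = 0 - Z = -Z)
r(1, y(6))*113 = -1*1*113 = -1*113 = -113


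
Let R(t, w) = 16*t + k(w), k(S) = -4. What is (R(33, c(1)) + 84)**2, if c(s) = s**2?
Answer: 369664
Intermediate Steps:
R(t, w) = -4 + 16*t (R(t, w) = 16*t - 4 = -4 + 16*t)
(R(33, c(1)) + 84)**2 = ((-4 + 16*33) + 84)**2 = ((-4 + 528) + 84)**2 = (524 + 84)**2 = 608**2 = 369664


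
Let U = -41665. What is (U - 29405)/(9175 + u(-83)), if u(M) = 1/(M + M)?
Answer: -3932540/507683 ≈ -7.7461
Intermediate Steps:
u(M) = 1/(2*M)
(U - 29405)/(9175 + u(-83)) = (-41665 - 29405)/(9175 + (1/2)/(-83)) = -71070/(9175 + (1/2)*(-1/83)) = -71070/(9175 - 1/166) = -71070/1523049/166 = -71070*166/1523049 = -3932540/507683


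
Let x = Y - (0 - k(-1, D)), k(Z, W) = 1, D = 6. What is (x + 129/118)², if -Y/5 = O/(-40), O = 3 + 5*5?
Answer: 108900/3481 ≈ 31.284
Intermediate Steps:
O = 28 (O = 3 + 25 = 28)
Y = 7/2 (Y = -140/(-40) = -140*(-1)/40 = -5*(-7/10) = 7/2 ≈ 3.5000)
x = 9/2 (x = 7/2 - (0 - 1*1) = 7/2 - (0 - 1) = 7/2 - 1*(-1) = 7/2 + 1 = 9/2 ≈ 4.5000)
(x + 129/118)² = (9/2 + 129/118)² = (330/59)² = 108900/3481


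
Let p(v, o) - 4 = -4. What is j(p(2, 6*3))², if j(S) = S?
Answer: 0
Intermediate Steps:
p(v, o) = 0 (p(v, o) = 4 - 4 = 0)
j(p(2, 6*3))² = 0² = 0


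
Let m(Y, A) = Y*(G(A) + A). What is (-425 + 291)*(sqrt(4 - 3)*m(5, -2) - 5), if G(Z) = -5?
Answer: 5360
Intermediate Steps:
m(Y, A) = Y*(-5 + A)
(-425 + 291)*(sqrt(4 - 3)*m(5, -2) - 5) = (-425 + 291)*(sqrt(4 - 3)*(5*(-5 - 2)) - 5) = -134*(sqrt(1)*(5*(-7)) - 5) = -134*(1*(-35) - 5) = -134*(-35 - 5) = -134*(-40) = 5360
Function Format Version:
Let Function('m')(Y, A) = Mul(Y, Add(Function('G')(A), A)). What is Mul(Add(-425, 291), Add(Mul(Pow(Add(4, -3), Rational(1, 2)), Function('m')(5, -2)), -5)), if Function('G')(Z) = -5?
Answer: 5360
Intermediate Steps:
Function('m')(Y, A) = Mul(Y, Add(-5, A))
Mul(Add(-425, 291), Add(Mul(Pow(Add(4, -3), Rational(1, 2)), Function('m')(5, -2)), -5)) = Mul(Add(-425, 291), Add(Mul(Pow(Add(4, -3), Rational(1, 2)), Mul(5, Add(-5, -2))), -5)) = Mul(-134, Add(Mul(Pow(1, Rational(1, 2)), Mul(5, -7)), -5)) = Mul(-134, Add(Mul(1, -35), -5)) = Mul(-134, Add(-35, -5)) = Mul(-134, -40) = 5360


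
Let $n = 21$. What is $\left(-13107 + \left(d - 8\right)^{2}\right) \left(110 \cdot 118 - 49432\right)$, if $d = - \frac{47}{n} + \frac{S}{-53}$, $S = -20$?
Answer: $\frac{587463882473416}{1238769} \approx 4.7423 \cdot 10^{8}$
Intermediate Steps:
$d = - \frac{2071}{1113}$ ($d = - \frac{47}{21} - \frac{20}{-53} = \left(-47\right) \frac{1}{21} - - \frac{20}{53} = - \frac{47}{21} + \frac{20}{53} = - \frac{2071}{1113} \approx -1.8607$)
$\left(-13107 + \left(d - 8\right)^{2}\right) \left(110 \cdot 118 - 49432\right) = \left(-13107 + \left(- \frac{2071}{1113} - 8\right)^{2}\right) \left(110 \cdot 118 - 49432\right) = \left(-13107 + \left(- \frac{10975}{1113}\right)^{2}\right) \left(12980 - 49432\right) = \left(-13107 + \frac{120450625}{1238769}\right) \left(-36452\right) = \left(- \frac{16116094658}{1238769}\right) \left(-36452\right) = \frac{587463882473416}{1238769}$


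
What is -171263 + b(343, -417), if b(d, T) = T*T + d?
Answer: 2969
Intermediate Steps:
b(d, T) = d + T² (b(d, T) = T² + d = d + T²)
-171263 + b(343, -417) = -171263 + (343 + (-417)²) = -171263 + (343 + 173889) = -171263 + 174232 = 2969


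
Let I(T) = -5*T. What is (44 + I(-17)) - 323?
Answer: -194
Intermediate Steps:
(44 + I(-17)) - 323 = (44 - 5*(-17)) - 323 = (44 + 85) - 323 = 129 - 323 = -194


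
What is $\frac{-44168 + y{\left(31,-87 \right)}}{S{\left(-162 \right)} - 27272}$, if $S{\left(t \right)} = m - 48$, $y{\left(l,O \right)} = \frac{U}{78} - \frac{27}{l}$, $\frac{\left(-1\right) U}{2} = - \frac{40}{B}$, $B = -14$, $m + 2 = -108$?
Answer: $\frac{74760355}{46428018} \approx 1.6102$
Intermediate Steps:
$m = -110$ ($m = -2 - 108 = -110$)
$U = - \frac{40}{7}$ ($U = - 2 \left(- \frac{40}{-14}\right) = - 2 \left(\left(-40\right) \left(- \frac{1}{14}\right)\right) = \left(-2\right) \frac{20}{7} = - \frac{40}{7} \approx -5.7143$)
$y{\left(l,O \right)} = - \frac{20}{273} - \frac{27}{l}$ ($y{\left(l,O \right)} = - \frac{40}{7 \cdot 78} - \frac{27}{l} = \left(- \frac{40}{7}\right) \frac{1}{78} - \frac{27}{l} = - \frac{20}{273} - \frac{27}{l}$)
$S{\left(t \right)} = -158$ ($S{\left(t \right)} = -110 - 48 = -158$)
$\frac{-44168 + y{\left(31,-87 \right)}}{S{\left(-162 \right)} - 27272} = \frac{-44168 - \left(\frac{20}{273} + \frac{27}{31}\right)}{-158 - 27272} = \frac{-44168 - \frac{7991}{8463}}{-27430} = \left(-44168 - \frac{7991}{8463}\right) \left(- \frac{1}{27430}\right) = \left(- \frac{373801775}{8463}\right) \left(- \frac{1}{27430}\right) = \frac{74760355}{46428018}$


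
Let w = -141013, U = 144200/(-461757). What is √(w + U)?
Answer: I*√30066791753120037/461757 ≈ 375.52*I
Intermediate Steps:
U = -144200/461757 (U = 144200*(-1/461757) = -144200/461757 ≈ -0.31229)
√(w + U) = √(-141013 - 144200/461757) = √(-65113884041/461757) = I*√30066791753120037/461757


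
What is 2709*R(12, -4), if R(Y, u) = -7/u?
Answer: 18963/4 ≈ 4740.8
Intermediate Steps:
2709*R(12, -4) = 2709*(-7/(-4)) = 2709*(-7*(-1/4)) = 2709*(7/4) = 18963/4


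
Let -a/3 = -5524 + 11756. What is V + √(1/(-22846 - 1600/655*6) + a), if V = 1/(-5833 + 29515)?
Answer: 1/23682 + I*√167675143782342862/2994746 ≈ 4.2226e-5 + 136.73*I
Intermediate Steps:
V = 1/23682 ≈ 4.2226e-5
a = -18696 (a = -3*(-5524 + 11756) = -3*6232 = -18696)
V + √(1/(-22846 - 1600/655*6) + a) = 1/23682 + √(1/(-22846 - 1600/655*6) - 18696) = 1/23682 + √(1/(-22846 - 1600*1/655*6) - 18696) = 1/23682 + √(1/(-22846 - 320/131*6) - 18696) = 1/23682 + √(1/(-22846 - 1920/131) - 18696) = 1/23682 + √(1/(-2994746/131) - 18696) = 1/23682 + √(-131/2994746 - 18696) = 1/23682 + √(-55989771347/2994746) = 1/23682 + I*√167675143782342862/2994746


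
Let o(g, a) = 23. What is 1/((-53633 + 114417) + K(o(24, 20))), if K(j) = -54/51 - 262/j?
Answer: 391/23761676 ≈ 1.6455e-5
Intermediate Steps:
K(j) = -18/17 - 262/j (K(j) = -54*1/51 - 262/j = -18/17 - 262/j)
1/((-53633 + 114417) + K(o(24, 20))) = 1/((-53633 + 114417) + (-18/17 - 262/23)) = 1/(60784 + (-18/17 - 262*1/23)) = 1/(60784 + (-18/17 - 262/23)) = 1/(60784 - 4868/391) = 1/(23761676/391) = 391/23761676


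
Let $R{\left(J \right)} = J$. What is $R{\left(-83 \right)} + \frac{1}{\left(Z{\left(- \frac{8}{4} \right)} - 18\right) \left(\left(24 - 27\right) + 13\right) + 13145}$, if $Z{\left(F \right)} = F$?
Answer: $- \frac{1074434}{12945} \approx -83.0$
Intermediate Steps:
$R{\left(-83 \right)} + \frac{1}{\left(Z{\left(- \frac{8}{4} \right)} - 18\right) \left(\left(24 - 27\right) + 13\right) + 13145} = -83 + \frac{1}{\left(- \frac{8}{4} - 18\right) \left(\left(24 - 27\right) + 13\right) + 13145} = -83 + \frac{1}{\left(\left(-8\right) \frac{1}{4} - 18\right) \left(-3 + 13\right) + 13145} = -83 + \frac{1}{\left(-2 - 18\right) 10 + 13145} = -83 + \frac{1}{\left(-20\right) 10 + 13145} = -83 + \frac{1}{-200 + 13145} = -83 + \frac{1}{12945} = - \frac{1074434}{12945}$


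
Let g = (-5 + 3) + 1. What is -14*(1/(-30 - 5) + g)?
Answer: 72/5 ≈ 14.400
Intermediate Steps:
g = -1 (g = -2 + 1 = -1)
-14*(1/(-30 - 5) + g) = -14*(1/(-30 - 5) - 1) = -14*(1/(-35) - 1) = -14*(-1/35 - 1) = -14*(-36/35) = 72/5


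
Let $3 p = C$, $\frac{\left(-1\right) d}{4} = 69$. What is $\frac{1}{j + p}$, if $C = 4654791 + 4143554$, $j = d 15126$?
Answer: $- \frac{3}{3725983} \approx -8.0516 \cdot 10^{-7}$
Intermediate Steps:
$d = -276$ ($d = \left(-4\right) 69 = -276$)
$j = -4174776$ ($j = \left(-276\right) 15126 = -4174776$)
$C = 8798345$
$p = \frac{8798345}{3}$ ($p = \frac{1}{3} \cdot 8798345 = \frac{8798345}{3} \approx 2.9328 \cdot 10^{6}$)
$\frac{1}{j + p} = \frac{1}{-4174776 + \frac{8798345}{3}} = \frac{1}{- \frac{3725983}{3}} = - \frac{3}{3725983}$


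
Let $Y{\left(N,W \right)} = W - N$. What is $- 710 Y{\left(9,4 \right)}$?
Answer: $3550$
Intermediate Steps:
$- 710 Y{\left(9,4 \right)} = - 710 \left(4 - 9\right) = \left(-710\right) \left(-5\right) = 3550$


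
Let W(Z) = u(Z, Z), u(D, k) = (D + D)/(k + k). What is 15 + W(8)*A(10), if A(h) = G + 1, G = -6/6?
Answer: 15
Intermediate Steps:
u(D, k) = D/k (u(D, k) = (2*D)/((2*k)) = (2*D)*(1/(2*k)) = D/k)
G = -1 (G = -6*1/6 = -1)
W(Z) = 1 (W(Z) = Z/Z = 1)
A(h) = 0 (A(h) = -1 + 1 = 0)
15 + W(8)*A(10) = 15 + 1*0 = 15 + 0 = 15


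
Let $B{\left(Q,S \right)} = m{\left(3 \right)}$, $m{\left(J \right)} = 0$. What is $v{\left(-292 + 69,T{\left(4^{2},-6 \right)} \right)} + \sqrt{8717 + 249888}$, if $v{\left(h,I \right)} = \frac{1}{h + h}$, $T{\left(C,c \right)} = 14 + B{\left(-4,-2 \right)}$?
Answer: $- \frac{1}{446} + \sqrt{258605} \approx 508.53$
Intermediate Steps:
$B{\left(Q,S \right)} = 0$
$T{\left(C,c \right)} = 14$ ($T{\left(C,c \right)} = 14 + 0 = 14$)
$v{\left(h,I \right)} = \frac{1}{2 h}$
$v{\left(-292 + 69,T{\left(4^{2},-6 \right)} \right)} + \sqrt{8717 + 249888} = \frac{1}{2 \left(-292 + 69\right)} + \sqrt{8717 + 249888} = \frac{1}{2 \left(-223\right)} + \sqrt{258605} = \frac{1}{2} \left(- \frac{1}{223}\right) + \sqrt{258605} = - \frac{1}{446} + \sqrt{258605}$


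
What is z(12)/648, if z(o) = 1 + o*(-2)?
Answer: -23/648 ≈ -0.035494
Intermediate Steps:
z(o) = 1 - 2*o
z(12)/648 = (1 - 2*12)/648 = (1 - 24)*(1/648) = -23*1/648 = -23/648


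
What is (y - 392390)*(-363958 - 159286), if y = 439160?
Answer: -24472121880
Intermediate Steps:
(y - 392390)*(-363958 - 159286) = (439160 - 392390)*(-363958 - 159286) = 46770*(-523244) = -24472121880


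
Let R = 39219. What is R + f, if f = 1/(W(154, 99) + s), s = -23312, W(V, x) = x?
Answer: 910390646/23213 ≈ 39219.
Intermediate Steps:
f = -1/23213 (f = 1/(99 - 23312) = 1/(-23213) = -1/23213 ≈ -4.3079e-5)
R + f = 39219 - 1/23213 = 910390646/23213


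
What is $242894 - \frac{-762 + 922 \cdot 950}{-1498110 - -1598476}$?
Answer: $\frac{12188712033}{50183} \approx 2.4289 \cdot 10^{5}$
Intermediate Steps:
$242894 - \frac{-762 + 922 \cdot 950}{-1498110 - -1598476} = 242894 - \frac{-762 + 875900}{-1498110 + 1598476} = 242894 - \frac{875138}{100366} = 242894 - 875138 \cdot \frac{1}{100366} = 242894 - \frac{437569}{50183} = \frac{12188712033}{50183}$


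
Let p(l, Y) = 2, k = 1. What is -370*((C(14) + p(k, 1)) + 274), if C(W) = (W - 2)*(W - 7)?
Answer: -133200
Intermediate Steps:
C(W) = (-7 + W)*(-2 + W) (C(W) = (-2 + W)*(-7 + W) = (-7 + W)*(-2 + W))
-370*((C(14) + p(k, 1)) + 274) = -370*(((14 + 14² - 9*14) + 2) + 274) = -370*(((14 + 196 - 126) + 2) + 274) = -370*((84 + 2) + 274) = -370*(86 + 274) = -370*360 = -133200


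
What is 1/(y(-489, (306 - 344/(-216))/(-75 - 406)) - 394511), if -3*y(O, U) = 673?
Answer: -3/1184206 ≈ -2.5333e-6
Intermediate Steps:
y(O, U) = -673/3 (y(O, U) = -1/3*673 = -673/3)
1/(y(-489, (306 - 344/(-216))/(-75 - 406)) - 394511) = 1/(-673/3 - 394511) = 1/(-1184206/3) = -3/1184206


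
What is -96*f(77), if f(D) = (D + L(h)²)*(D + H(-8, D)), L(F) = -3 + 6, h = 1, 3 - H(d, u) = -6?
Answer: -710016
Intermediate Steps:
H(d, u) = 9 (H(d, u) = 3 - 1*(-6) = 3 + 6 = 9)
L(F) = 3
f(D) = (9 + D)² (f(D) = (D + 3²)*(D + 9) = (D + 9)*(9 + D) = (9 + D)*(9 + D) = (9 + D)²)
-96*f(77) = -96*(81 + 77² + 18*77) = -96*(81 + 5929 + 1386) = -96*7396 = -710016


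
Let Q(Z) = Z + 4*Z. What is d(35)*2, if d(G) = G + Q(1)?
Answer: 80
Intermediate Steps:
Q(Z) = 5*Z
d(G) = 5 + G (d(G) = G + 5*1 = G + 5 = 5 + G)
d(35)*2 = (5 + 35)*2 = 40*2 = 80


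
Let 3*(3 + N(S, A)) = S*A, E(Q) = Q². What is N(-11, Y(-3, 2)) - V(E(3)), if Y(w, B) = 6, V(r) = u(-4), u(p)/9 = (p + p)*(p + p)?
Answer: -601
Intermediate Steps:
u(p) = 36*p² (u(p) = 9*((p + p)*(p + p)) = 9*((2*p)*(2*p)) = 9*(4*p²) = 36*p²)
V(r) = 576 (V(r) = 36*(-4)² = 36*16 = 576)
N(S, A) = -3 + A*S/3 (N(S, A) = -3 + (S*A)/3 = -3 + (A*S)/3 = -3 + A*S/3)
N(-11, Y(-3, 2)) - V(E(3)) = (-3 + (⅓)*6*(-11)) - 1*576 = (-3 - 22) - 576 = -25 - 576 = -601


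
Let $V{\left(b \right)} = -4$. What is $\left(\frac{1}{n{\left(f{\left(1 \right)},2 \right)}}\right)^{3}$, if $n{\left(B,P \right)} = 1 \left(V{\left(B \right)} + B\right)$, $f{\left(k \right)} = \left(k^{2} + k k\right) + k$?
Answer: $-1$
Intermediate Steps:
$f{\left(k \right)} = k + 2 k^{2}$ ($f{\left(k \right)} = \left(k^{2} + k^{2}\right) + k = 2 k^{2} + k = k + 2 k^{2}$)
$n{\left(B,P \right)} = -4 + B$ ($n{\left(B,P \right)} = 1 \left(-4 + B\right) = -4 + B$)
$\left(\frac{1}{n{\left(f{\left(1 \right)},2 \right)}}\right)^{3} = \left(\frac{1}{-4 + 1 \left(1 + 2 \cdot 1\right)}\right)^{3} = \left(\frac{1}{-4 + 1 \left(1 + 2\right)}\right)^{3} = \left(\frac{1}{-4 + 1 \cdot 3}\right)^{3} = \left(\frac{1}{-4 + 3}\right)^{3} = \left(\frac{1}{-1}\right)^{3} = \left(-1\right)^{3} = -1$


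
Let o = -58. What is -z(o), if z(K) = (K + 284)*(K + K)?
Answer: 26216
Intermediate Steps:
z(K) = 2*K*(284 + K) (z(K) = (284 + K)*(2*K) = 2*K*(284 + K))
-z(o) = -2*(-58)*(284 - 58) = -2*(-58)*226 = -1*(-26216) = 26216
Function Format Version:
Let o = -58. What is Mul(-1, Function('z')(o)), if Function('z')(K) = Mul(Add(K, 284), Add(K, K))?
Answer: 26216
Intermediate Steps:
Function('z')(K) = Mul(2, K, Add(284, K)) (Function('z')(K) = Mul(Add(284, K), Mul(2, K)) = Mul(2, K, Add(284, K)))
Mul(-1, Function('z')(o)) = Mul(-1, Mul(2, -58, Add(284, -58))) = Mul(-1, Mul(2, -58, 226)) = Mul(-1, -26216) = 26216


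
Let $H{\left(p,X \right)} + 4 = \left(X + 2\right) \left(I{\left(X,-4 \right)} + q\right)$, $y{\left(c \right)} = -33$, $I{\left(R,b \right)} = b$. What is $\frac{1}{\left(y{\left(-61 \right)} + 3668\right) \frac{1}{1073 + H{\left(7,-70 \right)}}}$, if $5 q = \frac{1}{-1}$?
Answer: $\frac{6773}{18175} \approx 0.37265$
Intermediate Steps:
$q = - \frac{1}{5}$ ($q = \frac{1}{5 \left(-1\right)} = \frac{1}{5} \left(-1\right) = - \frac{1}{5} \approx -0.2$)
$H{\left(p,X \right)} = - \frac{62}{5} - \frac{21 X}{5}$ ($H{\left(p,X \right)} = -4 + \left(X + 2\right) \left(-4 - \frac{1}{5}\right) = -4 + \left(2 + X\right) \left(- \frac{21}{5}\right) = -4 - \left(\frac{42}{5} + \frac{21 X}{5}\right) = - \frac{62}{5} - \frac{21 X}{5}$)
$\frac{1}{\left(y{\left(-61 \right)} + 3668\right) \frac{1}{1073 + H{\left(7,-70 \right)}}} = \frac{1}{\left(-33 + 3668\right) \frac{1}{1073 - - \frac{1408}{5}}} = \frac{1}{3635 \frac{1}{1073 + \left(- \frac{62}{5} + 294\right)}} = \frac{1}{3635 \frac{1}{1073 + \frac{1408}{5}}} = \frac{1}{3635 \frac{1}{\frac{6773}{5}}} = \frac{1}{3635 \cdot \frac{5}{6773}} = \frac{1}{\frac{18175}{6773}} = \frac{6773}{18175}$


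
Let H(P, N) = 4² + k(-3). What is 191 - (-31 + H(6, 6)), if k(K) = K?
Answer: 209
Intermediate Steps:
H(P, N) = 13 (H(P, N) = 4² - 3 = 16 - 3 = 13)
191 - (-31 + H(6, 6)) = 191 - (-31 + 13) = 191 - 1*(-18) = 191 + 18 = 209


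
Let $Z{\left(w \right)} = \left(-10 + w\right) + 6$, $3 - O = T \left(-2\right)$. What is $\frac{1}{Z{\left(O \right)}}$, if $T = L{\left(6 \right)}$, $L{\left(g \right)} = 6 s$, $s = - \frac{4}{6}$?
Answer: $- \frac{1}{9} \approx -0.11111$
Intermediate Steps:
$s = - \frac{2}{3}$ ($s = \left(-4\right) \frac{1}{6} = - \frac{2}{3} \approx -0.66667$)
$L{\left(g \right)} = -4$ ($L{\left(g \right)} = 6 \left(- \frac{2}{3}\right) = -4$)
$T = -4$
$O = -5$ ($O = 3 - \left(-4\right) \left(-2\right) = 3 - 8 = -5$)
$Z{\left(w \right)} = -4 + w$
$\frac{1}{Z{\left(O \right)}} = \frac{1}{-4 - 5} = \frac{1}{-9} = - \frac{1}{9}$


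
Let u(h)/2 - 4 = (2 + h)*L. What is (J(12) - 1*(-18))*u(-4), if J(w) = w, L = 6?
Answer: -480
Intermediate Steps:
u(h) = 32 + 12*h (u(h) = 8 + 2*((2 + h)*6) = 8 + 2*(12 + 6*h) = 8 + (24 + 12*h) = 32 + 12*h)
(J(12) - 1*(-18))*u(-4) = (12 - 1*(-18))*(32 + 12*(-4)) = (12 + 18)*(32 - 48) = 30*(-16) = -480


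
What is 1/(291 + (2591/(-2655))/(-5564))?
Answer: 14772420/4298776811 ≈ 0.0034364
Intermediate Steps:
1/(291 + (2591/(-2655))/(-5564)) = 1/(291 + (2591*(-1/2655))*(-1/5564)) = 1/(291 - 2591/2655*(-1/5564)) = 1/(291 + 2591/14772420) = 1/(4298776811/14772420) = 14772420/4298776811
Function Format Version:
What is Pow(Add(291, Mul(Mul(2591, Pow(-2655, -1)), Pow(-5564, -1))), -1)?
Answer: Rational(14772420, 4298776811) ≈ 0.0034364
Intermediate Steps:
Pow(Add(291, Mul(Mul(2591, Pow(-2655, -1)), Pow(-5564, -1))), -1) = Pow(Add(291, Mul(Mul(2591, Rational(-1, 2655)), Rational(-1, 5564))), -1) = Pow(Add(291, Mul(Rational(-2591, 2655), Rational(-1, 5564))), -1) = Pow(Add(291, Rational(2591, 14772420)), -1) = Pow(Rational(4298776811, 14772420), -1) = Rational(14772420, 4298776811)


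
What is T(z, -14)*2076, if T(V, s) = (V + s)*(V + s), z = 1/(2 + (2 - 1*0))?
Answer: 1569975/4 ≈ 3.9249e+5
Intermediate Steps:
z = ¼ (z = 1/(2 + (2 + 0)) = 1/(2 + 2) = 1/4 = ¼ ≈ 0.25000)
T(V, s) = (V + s)²
T(z, -14)*2076 = (¼ - 14)²*2076 = (-55/4)²*2076 = (3025/16)*2076 = 1569975/4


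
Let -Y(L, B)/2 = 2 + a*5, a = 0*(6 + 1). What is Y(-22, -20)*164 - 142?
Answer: -798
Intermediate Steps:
a = 0 (a = 0*7 = 0)
Y(L, B) = -4 (Y(L, B) = -2*(2 + 0*5) = -2*(2 + 0) = -2*2 = -4)
Y(-22, -20)*164 - 142 = -4*164 - 142 = -656 - 142 = -798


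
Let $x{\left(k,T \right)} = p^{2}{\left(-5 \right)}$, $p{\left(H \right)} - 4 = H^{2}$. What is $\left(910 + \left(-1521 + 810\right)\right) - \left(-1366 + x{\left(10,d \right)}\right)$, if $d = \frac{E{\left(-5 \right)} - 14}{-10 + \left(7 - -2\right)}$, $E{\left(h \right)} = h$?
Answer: $724$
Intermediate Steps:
$d = 19$ ($d = \frac{-5 - 14}{-10 + \left(7 - -2\right)} = - \frac{19}{-10 + \left(7 + 2\right)} = - \frac{19}{-10 + 9} = - \frac{19}{-1} = \left(-19\right) \left(-1\right) = 19$)
$p{\left(H \right)} = 4 + H^{2}$
$x{\left(k,T \right)} = 841$ ($x{\left(k,T \right)} = \left(4 + \left(-5\right)^{2}\right)^{2} = \left(4 + 25\right)^{2} = 29^{2} = 841$)
$\left(910 + \left(-1521 + 810\right)\right) - \left(-1366 + x{\left(10,d \right)}\right) = \left(910 + \left(-1521 + 810\right)\right) + \left(1366 - 841\right) = \left(910 - 711\right) + \left(1366 - 841\right) = 199 + 525 = 724$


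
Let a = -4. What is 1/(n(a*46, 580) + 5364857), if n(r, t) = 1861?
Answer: 1/5366718 ≈ 1.8633e-7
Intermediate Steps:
1/(n(a*46, 580) + 5364857) = 1/(1861 + 5364857) = 1/5366718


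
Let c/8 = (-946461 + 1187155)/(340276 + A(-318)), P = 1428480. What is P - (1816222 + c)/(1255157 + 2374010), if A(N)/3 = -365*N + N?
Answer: 891074243201641866/623792111461 ≈ 1.4285e+6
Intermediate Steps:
A(N) = -1092*N (A(N) = 3*(-365*N + N) = 3*(-364*N) = -1092*N)
c = 481388/171883 (c = 8*((-946461 + 1187155)/(340276 - 1092*(-318))) = 8*(240694/(340276 + 347256)) = 8*(240694/687532) = 8*(240694*(1/687532)) = 8*(120347/343766) = 481388/171883 ≈ 2.8007)
P - (1816222 + c)/(1255157 + 2374010) = 1428480 - (1816222 + 481388/171883)/(1255157 + 2374010) = 1428480 - 312178167414/(171883*3629167) = 1428480 - 1*312178167414/623792111461 = 1428480 - 312178167414/623792111461 = 891074243201641866/623792111461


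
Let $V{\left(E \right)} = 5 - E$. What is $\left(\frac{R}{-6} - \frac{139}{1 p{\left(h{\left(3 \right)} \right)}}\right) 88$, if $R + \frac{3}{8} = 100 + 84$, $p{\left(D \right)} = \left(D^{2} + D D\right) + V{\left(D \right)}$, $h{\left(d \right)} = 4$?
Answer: $- \frac{18383}{6} \approx -3063.8$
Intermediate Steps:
$p{\left(D \right)} = 5 - D + 2 D^{2}$ ($p{\left(D \right)} = \left(D^{2} + D D\right) - \left(-5 + D\right) = \left(D^{2} + D^{2}\right) - \left(-5 + D\right) = 2 D^{2} - \left(-5 + D\right) = 5 - D + 2 D^{2}$)
$R = \frac{1469}{8}$ ($R = - \frac{3}{8} + \left(100 + 84\right) = - \frac{3}{8} + 184 = \frac{1469}{8} \approx 183.63$)
$\left(\frac{R}{-6} - \frac{139}{1 p{\left(h{\left(3 \right)} \right)}}\right) 88 = \left(\frac{1469}{8 \left(-6\right)} - \frac{139}{1 \left(5 - 4 + 2 \cdot 4^{2}\right)}\right) 88 = \left(\frac{1469}{8} \left(- \frac{1}{6}\right) - \frac{139}{1 \left(5 - 4 + 2 \cdot 16\right)}\right) 88 = \left(- \frac{1469}{48} - \frac{139}{1 \left(5 - 4 + 32\right)}\right) 88 = \left(- \frac{1469}{48} - \frac{139}{1 \cdot 33}\right) 88 = \left(- \frac{1469}{48} - \frac{139}{33}\right) 88 = \left(- \frac{18383}{528}\right) 88 = - \frac{18383}{6}$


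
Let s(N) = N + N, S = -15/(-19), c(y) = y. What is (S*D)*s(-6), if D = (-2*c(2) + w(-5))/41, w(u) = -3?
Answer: 1260/779 ≈ 1.6175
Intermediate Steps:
S = 15/19 (S = -15*(-1/19) = 15/19 ≈ 0.78947)
D = -7/41 (D = (-2*2 - 3)/41 = (-4 - 3)*(1/41) = -7*1/41 = -7/41 ≈ -0.17073)
s(N) = 2*N
(S*D)*s(-6) = ((15/19)*(-7/41))*(2*(-6)) = -105/779*(-12) = 1260/779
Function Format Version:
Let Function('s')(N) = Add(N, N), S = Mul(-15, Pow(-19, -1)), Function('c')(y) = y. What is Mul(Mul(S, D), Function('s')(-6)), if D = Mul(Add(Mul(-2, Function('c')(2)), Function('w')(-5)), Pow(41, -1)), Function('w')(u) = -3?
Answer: Rational(1260, 779) ≈ 1.6175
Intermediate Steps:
S = Rational(15, 19) (S = Mul(-15, Rational(-1, 19)) = Rational(15, 19) ≈ 0.78947)
D = Rational(-7, 41) (D = Mul(Add(Mul(-2, 2), -3), Pow(41, -1)) = Mul(Add(-4, -3), Rational(1, 41)) = Mul(-7, Rational(1, 41)) = Rational(-7, 41) ≈ -0.17073)
Function('s')(N) = Mul(2, N)
Mul(Mul(S, D), Function('s')(-6)) = Mul(Mul(Rational(15, 19), Rational(-7, 41)), Mul(2, -6)) = Mul(Rational(-105, 779), -12) = Rational(1260, 779)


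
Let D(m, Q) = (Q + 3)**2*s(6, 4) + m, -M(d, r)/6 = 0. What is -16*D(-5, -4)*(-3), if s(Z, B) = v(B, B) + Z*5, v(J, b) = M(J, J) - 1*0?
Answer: 1200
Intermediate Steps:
M(d, r) = 0 (M(d, r) = -6*0 = 0)
v(J, b) = 0 (v(J, b) = 0 - 1*0 = 0 + 0 = 0)
s(Z, B) = 5*Z (s(Z, B) = 0 + Z*5 = 0 + 5*Z = 5*Z)
D(m, Q) = m + 30*(3 + Q)**2 (D(m, Q) = (Q + 3)**2*(5*6) + m = (3 + Q)**2*30 + m = 30*(3 + Q)**2 + m = m + 30*(3 + Q)**2)
-16*D(-5, -4)*(-3) = -16*(-5 + 30*(3 - 4)**2)*(-3) = -16*(-5 + 30*(-1)**2)*(-3) = -16*(-5 + 30*1)*(-3) = -16*(-5 + 30)*(-3) = -16*25*(-3) = -400*(-3) = 1200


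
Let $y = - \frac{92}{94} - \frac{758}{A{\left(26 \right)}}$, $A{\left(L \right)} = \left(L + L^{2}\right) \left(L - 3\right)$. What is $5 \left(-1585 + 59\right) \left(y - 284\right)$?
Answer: $\frac{825165997250}{379431} \approx 2.1747 \cdot 10^{6}$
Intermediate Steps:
$A{\left(L \right)} = \left(-3 + L\right) \left(L + L^{2}\right)$ ($A{\left(L \right)} = \left(L + L^{2}\right) \left(-3 + L\right) = \left(-3 + L\right) \left(L + L^{2}\right)$)
$y = - \frac{389171}{379431}$ ($y = - \frac{92}{94} - \frac{758}{26 \left(-3 + 26^{2} - 52\right)} = \left(-92\right) \frac{1}{94} - \frac{758}{26 \left(-3 + 676 - 52\right)} = - \frac{46}{47} - \frac{758}{26 \cdot 621} = - \frac{46}{47} - \frac{758}{16146} = - \frac{46}{47} - \frac{379}{8073} = - \frac{389171}{379431} \approx -1.0257$)
$5 \left(-1585 + 59\right) \left(y - 284\right) = 5 \left(-1585 + 59\right) \left(- \frac{389171}{379431} - 284\right) = 5 \left(\left(-1526\right) \left(- \frac{108147575}{379431}\right)\right) = 5 \cdot \frac{165033199450}{379431} = \frac{825165997250}{379431}$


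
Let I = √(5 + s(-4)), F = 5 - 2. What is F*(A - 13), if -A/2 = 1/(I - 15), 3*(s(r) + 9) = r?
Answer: -26679/691 + 24*I*√3/691 ≈ -38.609 + 0.060158*I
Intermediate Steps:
s(r) = -9 + r/3
F = 3
I = 4*I*√3/3 (I = √(5 + (-9 + (⅓)*(-4))) = √(5 + (-9 - 4/3)) = √(5 - 31/3) = √(-16/3) = 4*I*√3/3 ≈ 2.3094*I)
A = -2/(-15 + 4*I*√3/3) (A = -2/(4*I*√3/3 - 15) = -2/(-15 + 4*I*√3/3) ≈ 0.13025 + 0.020053*I)
F*(A - 13) = 3*((90/691 + 8*I*√3/691) - 13) = 3*(-8893/691 + 8*I*√3/691) = -26679/691 + 24*I*√3/691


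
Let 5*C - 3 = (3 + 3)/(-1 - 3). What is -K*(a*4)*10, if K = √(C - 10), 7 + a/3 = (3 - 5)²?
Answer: 36*I*√970 ≈ 1121.2*I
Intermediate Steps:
C = 3/10 (C = ⅗ + ((3 + 3)/(-1 - 3))/5 = ⅗ + (6/(-4))/5 = ⅗ + (6*(-¼))/5 = ⅗ + (⅕)*(-3/2) = ⅗ - 3/10 = 3/10 ≈ 0.30000)
a = -9 (a = -21 + 3*(3 - 5)² = -21 + 3*(-2)² = -21 + 3*4 = -21 + 12 = -9)
K = I*√970/10 (K = √(3/10 - 10) = √(-97/10) = I*√970/10 ≈ 3.1145*I)
-K*(a*4)*10 = -(I*√970/10)*(-9*4)*10 = -(I*√970/10)*(-36)*10 = -(-18*I*√970/5)*10 = -(-36)*I*√970 = 36*I*√970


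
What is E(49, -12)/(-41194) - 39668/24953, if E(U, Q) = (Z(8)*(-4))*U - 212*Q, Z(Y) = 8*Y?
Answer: -692276796/513956941 ≈ -1.3470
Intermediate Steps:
E(U, Q) = -256*U - 212*Q (E(U, Q) = ((8*8)*(-4))*U - 212*Q = (64*(-4))*U - 212*Q = -256*U - 212*Q)
E(49, -12)/(-41194) - 39668/24953 = (-256*49 - 212*(-12))/(-41194) - 39668/24953 = (-12544 + 2544)*(-1/41194) - 39668*1/24953 = -10000*(-1/41194) - 39668/24953 = 5000/20597 - 39668/24953 = -692276796/513956941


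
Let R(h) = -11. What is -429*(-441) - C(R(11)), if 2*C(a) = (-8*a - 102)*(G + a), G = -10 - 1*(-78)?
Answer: 189588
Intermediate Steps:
G = 68 (G = -10 + 78 = 68)
C(a) = (-102 - 8*a)*(68 + a)/2 (C(a) = ((-8*a - 102)*(68 + a))/2 = ((-102 - 8*a)*(68 + a))/2 = (-102 - 8*a)*(68 + a)/2)
-429*(-441) - C(R(11)) = -429*(-441) - (-3468 - 323*(-11) - 4*(-11)²) = 189189 - (-3468 + 3553 - 4*121) = 189189 - (-3468 + 3553 - 484) = 189189 - 1*(-399) = 189189 + 399 = 189588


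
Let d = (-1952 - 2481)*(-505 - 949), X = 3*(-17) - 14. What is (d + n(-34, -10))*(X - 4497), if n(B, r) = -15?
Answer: -29404676654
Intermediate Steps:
X = -65 (X = -51 - 14 = -65)
d = 6445582 (d = -4433*(-1454) = 6445582)
(d + n(-34, -10))*(X - 4497) = (6445582 - 15)*(-65 - 4497) = 6445567*(-4562) = -29404676654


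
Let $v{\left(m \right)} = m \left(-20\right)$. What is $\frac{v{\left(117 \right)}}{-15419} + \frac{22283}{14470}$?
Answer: $\frac{377441377}{223112930} \approx 1.6917$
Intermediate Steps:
$v{\left(m \right)} = - 20 m$
$\frac{v{\left(117 \right)}}{-15419} + \frac{22283}{14470} = \frac{\left(-20\right) 117}{-15419} + \frac{22283}{14470} = \left(-2340\right) \left(- \frac{1}{15419}\right) + 22283 \cdot \frac{1}{14470} = \frac{2340}{15419} + \frac{22283}{14470} = \frac{377441377}{223112930}$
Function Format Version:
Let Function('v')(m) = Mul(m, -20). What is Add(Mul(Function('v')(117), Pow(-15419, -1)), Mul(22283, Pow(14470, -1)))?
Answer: Rational(377441377, 223112930) ≈ 1.6917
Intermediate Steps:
Function('v')(m) = Mul(-20, m)
Add(Mul(Function('v')(117), Pow(-15419, -1)), Mul(22283, Pow(14470, -1))) = Add(Mul(Mul(-20, 117), Pow(-15419, -1)), Mul(22283, Pow(14470, -1))) = Add(Mul(-2340, Rational(-1, 15419)), Mul(22283, Rational(1, 14470))) = Add(Rational(2340, 15419), Rational(22283, 14470)) = Rational(377441377, 223112930)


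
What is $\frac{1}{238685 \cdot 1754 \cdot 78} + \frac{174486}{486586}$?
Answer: $\frac{2848917741632753}{7944726156320460} \approx 0.35859$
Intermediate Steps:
$\frac{1}{238685 \cdot 1754 \cdot 78} + \frac{174486}{486586} = \frac{1}{238685 \cdot 136812} + 174486 \cdot \frac{1}{486586} = \frac{1}{238685} \cdot \frac{1}{136812} + \frac{87243}{243293} = \frac{1}{32654972220} + \frac{87243}{243293} = \frac{2848917741632753}{7944726156320460}$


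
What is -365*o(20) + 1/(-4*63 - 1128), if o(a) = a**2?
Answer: -201480001/1380 ≈ -1.4600e+5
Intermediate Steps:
-365*o(20) + 1/(-4*63 - 1128) = -365*20**2 + 1/(-4*63 - 1128) = -365*400 + 1/(-252 - 1128) = -146000 + 1/(-1380) = -146000 - 1/1380 = -201480001/1380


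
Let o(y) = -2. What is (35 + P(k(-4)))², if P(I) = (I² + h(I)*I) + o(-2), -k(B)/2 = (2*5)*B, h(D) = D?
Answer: 164685889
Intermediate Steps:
k(B) = -20*B (k(B) = -2*2*5*B = -20*B)
P(I) = -2 + 2*I² (P(I) = (I² + I*I) - 2 = (I² + I²) - 2 = 2*I² - 2 = -2 + 2*I²)
(35 + P(k(-4)))² = (35 + (-2 + 2*(-20*(-4))²))² = (35 + (-2 + 2*80²))² = (35 + (-2 + 2*6400))² = (35 + (-2 + 12800))² = (35 + 12798)² = 12833² = 164685889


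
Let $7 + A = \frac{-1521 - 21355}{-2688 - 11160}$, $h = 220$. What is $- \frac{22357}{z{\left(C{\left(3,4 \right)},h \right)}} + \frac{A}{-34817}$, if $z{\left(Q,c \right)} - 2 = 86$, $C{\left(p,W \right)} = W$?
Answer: $- \frac{1347415936379}{5303603976} \approx -254.06$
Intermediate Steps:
$A = - \frac{18515}{3462}$ ($A = -7 + \frac{-1521 - 21355}{-2688 - 11160} = -7 - \frac{22876}{-13848} = -7 - - \frac{5719}{3462} = -7 + \frac{5719}{3462} = - \frac{18515}{3462} \approx -5.3481$)
$z{\left(Q,c \right)} = 88$ ($z{\left(Q,c \right)} = 2 + 86 = 88$)
$- \frac{22357}{z{\left(C{\left(3,4 \right)},h \right)}} + \frac{A}{-34817} = - \frac{22357}{88} - \frac{18515}{3462 \left(-34817\right)} = \left(-22357\right) \frac{1}{88} - - \frac{18515}{120536454} = - \frac{22357}{88} + \frac{18515}{120536454} = - \frac{1347415936379}{5303603976}$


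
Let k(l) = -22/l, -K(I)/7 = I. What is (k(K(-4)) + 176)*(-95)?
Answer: -233035/14 ≈ -16645.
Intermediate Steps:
K(I) = -7*I
(k(K(-4)) + 176)*(-95) = (-22/((-7*(-4))) + 176)*(-95) = (-22/28 + 176)*(-95) = (-22*1/28 + 176)*(-95) = (-11/14 + 176)*(-95) = (2453/14)*(-95) = -233035/14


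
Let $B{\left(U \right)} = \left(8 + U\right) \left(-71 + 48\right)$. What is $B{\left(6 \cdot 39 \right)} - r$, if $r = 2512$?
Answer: $-8078$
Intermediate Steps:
$B{\left(U \right)} = -184 - 23 U$ ($B{\left(U \right)} = \left(8 + U\right) \left(-23\right) = -184 - 23 U$)
$B{\left(6 \cdot 39 \right)} - r = \left(-184 - 23 \cdot 6 \cdot 39\right) - 2512 = \left(-184 - 5382\right) - 2512 = -5566 - 2512 = -8078$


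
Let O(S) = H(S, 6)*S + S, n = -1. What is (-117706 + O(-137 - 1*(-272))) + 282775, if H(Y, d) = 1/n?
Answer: 165069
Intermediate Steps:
H(Y, d) = -1 (H(Y, d) = 1/(-1) = 1*(-1) = -1)
O(S) = 0 (O(S) = -S + S = 0)
(-117706 + O(-137 - 1*(-272))) + 282775 = (-117706 + 0) + 282775 = -117706 + 282775 = 165069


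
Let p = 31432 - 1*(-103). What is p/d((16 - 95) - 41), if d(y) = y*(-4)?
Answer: 6307/96 ≈ 65.698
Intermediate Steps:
d(y) = -4*y
p = 31535 (p = 31432 + 103 = 31535)
p/d((16 - 95) - 41) = 31535/((-4*((16 - 95) - 41))) = 31535/((-4*(-79 - 41))) = 31535/((-4*(-120))) = 31535/480 = 31535*(1/480) = 6307/96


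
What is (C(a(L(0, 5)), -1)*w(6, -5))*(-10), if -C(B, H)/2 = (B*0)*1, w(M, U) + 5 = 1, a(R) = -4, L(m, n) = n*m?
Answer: 0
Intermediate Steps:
L(m, n) = m*n
w(M, U) = -4 (w(M, U) = -5 + 1 = -4)
C(B, H) = 0 (C(B, H) = -2*B*0 = -0 = -2*0 = 0)
(C(a(L(0, 5)), -1)*w(6, -5))*(-10) = (0*(-4))*(-10) = 0*(-10) = 0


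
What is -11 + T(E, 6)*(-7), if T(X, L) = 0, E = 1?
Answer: -11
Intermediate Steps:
-11 + T(E, 6)*(-7) = -11 + 0*(-7) = -11 + 0 = -11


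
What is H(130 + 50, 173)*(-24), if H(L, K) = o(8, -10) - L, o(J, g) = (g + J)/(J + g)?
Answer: 4296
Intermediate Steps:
o(J, g) = 1 (o(J, g) = (J + g)/(J + g) = 1)
H(L, K) = 1 - L
H(130 + 50, 173)*(-24) = (1 - (130 + 50))*(-24) = (1 - 1*180)*(-24) = (1 - 180)*(-24) = -179*(-24) = 4296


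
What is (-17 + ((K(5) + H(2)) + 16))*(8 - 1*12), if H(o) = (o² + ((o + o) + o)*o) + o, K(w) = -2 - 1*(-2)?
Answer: -68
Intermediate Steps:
K(w) = 0 (K(w) = -2 + 2 = 0)
H(o) = o + 4*o² (H(o) = (o² + (2*o + o)*o) + o = (o² + (3*o)*o) + o = (o² + 3*o²) + o = 4*o² + o = o + 4*o²)
(-17 + ((K(5) + H(2)) + 16))*(8 - 1*12) = (-17 + ((0 + 2*(1 + 4*2)) + 16))*(8 - 1*12) = (-17 + ((0 + 2*(1 + 8)) + 16))*(8 - 12) = (-17 + ((0 + 2*9) + 16))*(-4) = (-17 + ((0 + 18) + 16))*(-4) = (-17 + (18 + 16))*(-4) = (-17 + 34)*(-4) = 17*(-4) = -68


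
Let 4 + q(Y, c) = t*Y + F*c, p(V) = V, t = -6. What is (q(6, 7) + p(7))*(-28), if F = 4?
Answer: 140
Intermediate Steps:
q(Y, c) = -4 - 6*Y + 4*c (q(Y, c) = -4 + (-6*Y + 4*c) = -4 - 6*Y + 4*c)
(q(6, 7) + p(7))*(-28) = ((-4 - 6*6 + 4*7) + 7)*(-28) = ((-4 - 36 + 28) + 7)*(-28) = (-12 + 7)*(-28) = -5*(-28) = 140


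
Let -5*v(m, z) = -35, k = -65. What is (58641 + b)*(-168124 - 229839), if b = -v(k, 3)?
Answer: -23334162542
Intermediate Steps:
v(m, z) = 7 (v(m, z) = -1/5*(-35) = 7)
b = -7 (b = -1*7 = -7)
(58641 + b)*(-168124 - 229839) = (58641 - 7)*(-168124 - 229839) = 58634*(-397963) = -23334162542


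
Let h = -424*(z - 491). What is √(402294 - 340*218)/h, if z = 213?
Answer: √328174/117872 ≈ 0.0048601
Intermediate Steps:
h = 117872 (h = -424*(213 - 491) = -424*(-278) = 117872)
√(402294 - 340*218)/h = √(402294 - 340*218)/117872 = √(402294 - 74120)*(1/117872) = √328174*(1/117872) = √328174/117872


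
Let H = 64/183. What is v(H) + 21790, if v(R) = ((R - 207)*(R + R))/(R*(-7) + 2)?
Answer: 165910658/7503 ≈ 22113.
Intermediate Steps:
H = 64/183 (H = 64*(1/183) = 64/183 ≈ 0.34973)
v(R) = 2*R*(-207 + R)/(2 - 7*R) (v(R) = ((-207 + R)*(2*R))/(-7*R + 2) = (2*R*(-207 + R))/(2 - 7*R) = 2*R*(-207 + R)/(2 - 7*R))
v(H) + 21790 = 2*(64/183)*(207 - 1*64/183)/(-2 + 7*(64/183)) + 21790 = 2*(64/183)*(207 - 64/183)/(-2 + 448/183) + 21790 = 2*(64/183)*(37817/183)/(82/183) + 21790 = 2*(64/183)*(183/82)*(37817/183) + 21790 = 2420288/7503 + 21790 = 165910658/7503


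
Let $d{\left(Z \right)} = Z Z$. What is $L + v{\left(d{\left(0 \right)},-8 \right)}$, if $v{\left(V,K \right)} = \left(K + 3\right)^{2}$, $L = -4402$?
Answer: $-4377$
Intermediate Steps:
$d{\left(Z \right)} = Z^{2}$
$v{\left(V,K \right)} = \left(3 + K\right)^{2}$
$L + v{\left(d{\left(0 \right)},-8 \right)} = -4402 + \left(3 - 8\right)^{2} = -4402 + \left(-5\right)^{2} = -4402 + 25 = -4377$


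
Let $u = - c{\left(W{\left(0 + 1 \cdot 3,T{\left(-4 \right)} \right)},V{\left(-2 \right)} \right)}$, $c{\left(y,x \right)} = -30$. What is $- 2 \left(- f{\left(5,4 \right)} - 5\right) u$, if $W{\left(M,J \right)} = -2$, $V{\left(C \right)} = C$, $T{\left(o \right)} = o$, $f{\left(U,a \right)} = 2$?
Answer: $420$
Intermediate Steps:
$u = 30$ ($u = \left(-1\right) \left(-30\right) = 30$)
$- 2 \left(- f{\left(5,4 \right)} - 5\right) u = - 2 \left(\left(-1\right) 2 - 5\right) 30 = - 2 \left(-2 - 5\right) 30 = \left(-2\right) \left(-7\right) 30 = 14 \cdot 30 = 420$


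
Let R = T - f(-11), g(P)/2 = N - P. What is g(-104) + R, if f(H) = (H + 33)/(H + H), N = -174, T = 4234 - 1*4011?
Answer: 84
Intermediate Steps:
T = 223 (T = 4234 - 4011 = 223)
g(P) = -348 - 2*P (g(P) = 2*(-174 - P) = -348 - 2*P)
f(H) = (33 + H)/(2*H) (f(H) = (33 + H)/((2*H)) = (33 + H)*(1/(2*H)) = (33 + H)/(2*H))
R = 224 (R = 223 - (33 - 11)/(2*(-11)) = 223 - (-1)*22/(2*11) = 223 - 1*(-1) = 223 + 1 = 224)
g(-104) + R = (-348 - 2*(-104)) + 224 = (-348 + 208) + 224 = -140 + 224 = 84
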